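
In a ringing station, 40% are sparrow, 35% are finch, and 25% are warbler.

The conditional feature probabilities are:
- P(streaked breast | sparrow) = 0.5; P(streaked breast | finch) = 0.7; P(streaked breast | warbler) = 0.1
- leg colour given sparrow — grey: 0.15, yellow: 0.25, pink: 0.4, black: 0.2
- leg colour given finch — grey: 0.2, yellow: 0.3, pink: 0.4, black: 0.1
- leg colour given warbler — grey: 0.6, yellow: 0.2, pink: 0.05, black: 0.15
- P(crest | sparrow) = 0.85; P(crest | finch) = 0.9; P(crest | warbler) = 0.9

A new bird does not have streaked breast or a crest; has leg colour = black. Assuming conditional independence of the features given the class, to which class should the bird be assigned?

sparrow: 0.4 × (1−0.5) × 0.2 × (1−0.85) = 0.006
finch: 0.35 × (1−0.7) × 0.1 × (1−0.9) = 0.00105
warbler: 0.25 × (1−0.1) × 0.15 × (1−0.9) = 0.003375
Highest score → sparrow.

sparrow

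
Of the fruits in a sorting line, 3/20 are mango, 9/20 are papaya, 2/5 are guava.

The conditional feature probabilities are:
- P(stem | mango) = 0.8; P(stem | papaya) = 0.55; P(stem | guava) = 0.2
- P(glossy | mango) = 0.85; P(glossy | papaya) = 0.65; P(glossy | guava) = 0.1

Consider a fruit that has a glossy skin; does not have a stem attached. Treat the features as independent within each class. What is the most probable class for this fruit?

mango: 0.15 × (1−0.8) × 0.85 = 0.0255
papaya: 0.45 × (1−0.55) × 0.65 = 0.131625
guava: 0.4 × (1−0.2) × 0.1 = 0.032
Highest score → papaya.

papaya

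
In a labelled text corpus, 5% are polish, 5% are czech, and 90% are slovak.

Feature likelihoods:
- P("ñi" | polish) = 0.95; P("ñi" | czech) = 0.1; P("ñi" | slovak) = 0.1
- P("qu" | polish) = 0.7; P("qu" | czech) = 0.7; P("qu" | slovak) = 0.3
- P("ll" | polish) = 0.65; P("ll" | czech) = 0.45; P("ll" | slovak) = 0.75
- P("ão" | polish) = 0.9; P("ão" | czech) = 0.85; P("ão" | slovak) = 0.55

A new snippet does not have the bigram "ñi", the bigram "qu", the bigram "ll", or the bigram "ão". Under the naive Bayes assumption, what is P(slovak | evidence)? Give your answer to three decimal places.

polish: 0.05 × (1−0.95) × (1−0.7) × (1−0.65) × (1−0.9) = 0.00002625
czech: 0.05 × (1−0.1) × (1−0.7) × (1−0.45) × (1−0.85) = 0.00111375
slovak: 0.9 × (1−0.1) × (1−0.3) × (1−0.75) × (1−0.55) = 0.0637875
P(slovak | x) = 0.0637875 / 0.0649275 ≈ 0.982

0.982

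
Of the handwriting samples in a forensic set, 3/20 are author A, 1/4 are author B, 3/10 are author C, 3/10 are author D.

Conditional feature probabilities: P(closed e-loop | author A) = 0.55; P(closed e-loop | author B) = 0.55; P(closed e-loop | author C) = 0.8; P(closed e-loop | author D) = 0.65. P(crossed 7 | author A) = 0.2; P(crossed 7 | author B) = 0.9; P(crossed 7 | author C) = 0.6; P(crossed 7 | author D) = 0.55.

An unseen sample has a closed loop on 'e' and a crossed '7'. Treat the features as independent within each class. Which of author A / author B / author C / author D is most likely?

author C

author A: 0.15 × 0.55 × 0.2 = 0.0165
author B: 0.25 × 0.55 × 0.9 = 0.12375
author C: 0.3 × 0.8 × 0.6 = 0.144
author D: 0.3 × 0.65 × 0.55 = 0.10725
Highest score → author C.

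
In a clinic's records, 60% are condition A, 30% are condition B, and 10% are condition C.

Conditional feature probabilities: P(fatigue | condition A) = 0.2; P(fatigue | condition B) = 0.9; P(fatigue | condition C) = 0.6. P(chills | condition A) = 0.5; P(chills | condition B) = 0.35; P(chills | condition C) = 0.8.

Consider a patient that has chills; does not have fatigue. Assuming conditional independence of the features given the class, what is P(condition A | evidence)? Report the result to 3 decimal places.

condition A: 0.6 × (1−0.2) × 0.5 = 0.24
condition B: 0.3 × (1−0.9) × 0.35 = 0.0105
condition C: 0.1 × (1−0.6) × 0.8 = 0.032
P(condition A | x) = 0.24 / 0.2825 ≈ 0.850

0.850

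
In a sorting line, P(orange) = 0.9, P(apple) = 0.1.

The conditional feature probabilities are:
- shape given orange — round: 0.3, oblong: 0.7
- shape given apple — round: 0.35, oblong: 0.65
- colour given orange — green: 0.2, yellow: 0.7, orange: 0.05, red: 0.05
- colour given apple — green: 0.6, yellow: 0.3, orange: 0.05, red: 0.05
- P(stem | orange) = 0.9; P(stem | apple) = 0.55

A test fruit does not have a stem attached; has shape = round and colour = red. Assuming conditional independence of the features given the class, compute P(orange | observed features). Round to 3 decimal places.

0.632

orange: 0.9 × 0.3 × 0.05 × (1−0.9) = 0.00135
apple: 0.1 × 0.35 × 0.05 × (1−0.55) = 0.0007875
P(orange | x) = 0.00135 / 0.0021375 ≈ 0.632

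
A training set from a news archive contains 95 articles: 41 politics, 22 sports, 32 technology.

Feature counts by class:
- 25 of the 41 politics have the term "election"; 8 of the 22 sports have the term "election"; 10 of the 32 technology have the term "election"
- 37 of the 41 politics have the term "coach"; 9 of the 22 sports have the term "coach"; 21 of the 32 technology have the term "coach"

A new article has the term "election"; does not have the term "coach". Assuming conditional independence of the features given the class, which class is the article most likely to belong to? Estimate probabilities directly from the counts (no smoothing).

politics: (41/95) × (25/41) × (4/41) ≈ 0.0256739
sports: (22/95) × (8/22) × (13/22) ≈ 0.0497608
technology: (32/95) × (10/32) × (11/32) ≈ 0.0361842
Highest score → sports.

sports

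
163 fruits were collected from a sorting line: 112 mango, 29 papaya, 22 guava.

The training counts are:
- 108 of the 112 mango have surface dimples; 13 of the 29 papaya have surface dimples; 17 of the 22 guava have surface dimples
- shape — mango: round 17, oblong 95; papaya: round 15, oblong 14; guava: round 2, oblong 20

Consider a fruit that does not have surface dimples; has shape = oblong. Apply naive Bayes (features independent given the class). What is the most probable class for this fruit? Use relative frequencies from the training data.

papaya

mango: (112/163) × (4/112) × (95/112) ≈ 0.0208151
papaya: (29/163) × (16/29) × (14/29) ≈ 0.0473873
guava: (22/163) × (5/22) × (20/22) ≈ 0.0278862
Highest score → papaya.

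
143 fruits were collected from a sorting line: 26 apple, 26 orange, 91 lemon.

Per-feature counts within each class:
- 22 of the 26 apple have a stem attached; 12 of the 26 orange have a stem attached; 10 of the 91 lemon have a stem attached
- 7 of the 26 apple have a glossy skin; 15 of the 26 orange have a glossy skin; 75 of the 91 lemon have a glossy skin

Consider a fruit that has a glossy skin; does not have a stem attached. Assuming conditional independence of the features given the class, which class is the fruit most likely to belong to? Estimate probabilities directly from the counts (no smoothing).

lemon

apple: (26/143) × (4/26) × (7/26) ≈ 0.00753093
orange: (26/143) × (14/26) × (15/26) ≈ 0.056482
lemon: (91/143) × (81/91) × (75/91) ≈ 0.466841
Highest score → lemon.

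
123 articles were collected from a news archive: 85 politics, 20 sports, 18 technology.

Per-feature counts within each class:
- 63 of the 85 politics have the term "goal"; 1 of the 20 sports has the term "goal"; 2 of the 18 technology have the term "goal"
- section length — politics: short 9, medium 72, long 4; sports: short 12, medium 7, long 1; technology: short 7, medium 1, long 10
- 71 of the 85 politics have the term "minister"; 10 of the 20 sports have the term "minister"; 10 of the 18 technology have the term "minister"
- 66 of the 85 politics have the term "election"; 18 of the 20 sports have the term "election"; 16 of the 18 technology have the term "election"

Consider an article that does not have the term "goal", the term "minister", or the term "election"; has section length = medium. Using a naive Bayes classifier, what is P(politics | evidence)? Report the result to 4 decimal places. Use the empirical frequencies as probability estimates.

politics: (85/123) × (22/85) × (72/85) × (14/85) × (19/85) ≈ 0.00557795
sports: (20/123) × (19/20) × (7/20) × (10/20) × (2/20) ≈ 0.00270325
technology: (18/123) × (16/18) × (1/18) × (8/18) × (2/18) ≈ 0.000356876
P(politics | x) = 0.00557795 / 0.008638076 ≈ 0.6457

0.6457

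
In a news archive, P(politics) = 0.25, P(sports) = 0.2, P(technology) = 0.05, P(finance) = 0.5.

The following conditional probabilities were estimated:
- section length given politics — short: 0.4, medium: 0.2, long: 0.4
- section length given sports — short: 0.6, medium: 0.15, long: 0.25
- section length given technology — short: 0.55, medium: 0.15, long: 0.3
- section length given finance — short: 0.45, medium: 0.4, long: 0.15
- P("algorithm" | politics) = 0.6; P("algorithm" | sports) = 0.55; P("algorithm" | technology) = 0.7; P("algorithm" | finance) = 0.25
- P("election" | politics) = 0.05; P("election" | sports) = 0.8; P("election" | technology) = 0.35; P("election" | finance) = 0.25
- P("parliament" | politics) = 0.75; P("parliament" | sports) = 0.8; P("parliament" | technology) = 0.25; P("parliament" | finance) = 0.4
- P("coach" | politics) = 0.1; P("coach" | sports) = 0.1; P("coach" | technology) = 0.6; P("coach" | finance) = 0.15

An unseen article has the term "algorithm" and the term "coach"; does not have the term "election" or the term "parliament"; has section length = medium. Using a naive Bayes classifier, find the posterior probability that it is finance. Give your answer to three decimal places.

politics: 0.25 × 0.2 × 0.6 × (1−0.05) × (1−0.75) × 0.1 = 0.0007125
sports: 0.2 × 0.15 × 0.55 × (1−0.8) × (1−0.8) × 0.1 = 0.000066
technology: 0.05 × 0.15 × 0.7 × (1−0.35) × (1−0.25) × 0.6 = 0.001535625
finance: 0.5 × 0.4 × 0.25 × (1−0.25) × (1−0.4) × 0.15 = 0.003375
P(finance | x) = 0.003375 / 0.005689125 ≈ 0.593

0.593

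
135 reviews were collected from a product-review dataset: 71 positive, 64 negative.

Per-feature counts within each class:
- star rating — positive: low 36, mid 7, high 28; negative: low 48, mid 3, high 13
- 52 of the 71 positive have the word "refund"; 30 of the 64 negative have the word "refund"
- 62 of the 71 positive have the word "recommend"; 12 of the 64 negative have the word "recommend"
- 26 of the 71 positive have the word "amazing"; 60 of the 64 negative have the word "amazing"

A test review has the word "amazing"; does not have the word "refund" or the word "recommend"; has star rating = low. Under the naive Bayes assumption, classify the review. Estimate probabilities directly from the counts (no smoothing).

positive: (71/135) × (36/71) × (19/71) × (9/71) × (26/71) ≈ 0.00331256
negative: (64/135) × (48/64) × (34/64) × (52/64) × (60/64) ≈ 0.14388
Highest score → negative.

negative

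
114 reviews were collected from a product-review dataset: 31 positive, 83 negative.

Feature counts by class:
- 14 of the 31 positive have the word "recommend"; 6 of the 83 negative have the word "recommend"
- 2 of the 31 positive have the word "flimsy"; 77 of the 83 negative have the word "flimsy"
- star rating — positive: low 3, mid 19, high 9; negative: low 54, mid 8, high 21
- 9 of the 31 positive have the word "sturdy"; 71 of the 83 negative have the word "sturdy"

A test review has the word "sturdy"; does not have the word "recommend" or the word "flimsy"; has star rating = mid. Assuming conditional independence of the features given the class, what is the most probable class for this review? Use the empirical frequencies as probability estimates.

positive

positive: (31/114) × (17/31) × (29/31) × (19/31) × (9/31) ≈ 0.0248229
negative: (83/114) × (77/83) × (6/83) × (8/83) × (71/83) ≈ 0.00402579
Highest score → positive.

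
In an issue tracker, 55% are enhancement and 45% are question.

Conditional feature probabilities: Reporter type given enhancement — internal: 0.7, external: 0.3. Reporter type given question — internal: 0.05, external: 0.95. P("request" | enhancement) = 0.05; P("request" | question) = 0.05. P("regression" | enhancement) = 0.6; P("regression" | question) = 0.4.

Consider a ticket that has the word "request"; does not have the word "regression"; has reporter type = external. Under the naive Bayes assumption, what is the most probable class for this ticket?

question

enhancement: 0.55 × 0.3 × 0.05 × (1−0.6) = 0.0033
question: 0.45 × 0.95 × 0.05 × (1−0.4) = 0.012825
Highest score → question.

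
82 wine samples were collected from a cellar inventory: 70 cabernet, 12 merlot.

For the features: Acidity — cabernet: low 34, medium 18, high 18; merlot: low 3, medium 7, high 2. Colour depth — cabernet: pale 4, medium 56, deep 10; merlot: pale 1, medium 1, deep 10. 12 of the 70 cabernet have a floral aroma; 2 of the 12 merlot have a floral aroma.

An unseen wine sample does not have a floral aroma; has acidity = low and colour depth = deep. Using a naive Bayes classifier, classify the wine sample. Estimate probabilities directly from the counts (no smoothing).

cabernet

cabernet: (70/82) × (34/70) × (10/70) × (58/70) ≈ 0.0490791
merlot: (12/82) × (3/12) × (10/12) × (10/12) ≈ 0.0254065
Highest score → cabernet.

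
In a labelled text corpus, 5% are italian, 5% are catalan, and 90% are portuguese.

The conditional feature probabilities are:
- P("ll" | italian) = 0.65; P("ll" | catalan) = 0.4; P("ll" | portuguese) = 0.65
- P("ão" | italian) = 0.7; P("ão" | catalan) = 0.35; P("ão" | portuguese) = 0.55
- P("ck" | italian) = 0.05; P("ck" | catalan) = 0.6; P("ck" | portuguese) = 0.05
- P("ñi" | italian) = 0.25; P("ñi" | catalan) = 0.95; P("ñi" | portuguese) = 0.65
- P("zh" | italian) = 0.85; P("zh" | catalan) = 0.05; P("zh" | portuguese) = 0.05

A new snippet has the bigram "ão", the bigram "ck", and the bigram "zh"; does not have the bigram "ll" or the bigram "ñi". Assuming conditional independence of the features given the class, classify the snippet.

italian: 0.05 × (1−0.65) × 0.7 × 0.05 × (1−0.25) × 0.85 = 0.00039046875
catalan: 0.05 × (1−0.4) × 0.35 × 0.6 × (1−0.95) × 0.05 = 0.00001575
portuguese: 0.9 × (1−0.65) × 0.55 × 0.05 × (1−0.65) × 0.05 = 0.00015159375
Highest score → italian.

italian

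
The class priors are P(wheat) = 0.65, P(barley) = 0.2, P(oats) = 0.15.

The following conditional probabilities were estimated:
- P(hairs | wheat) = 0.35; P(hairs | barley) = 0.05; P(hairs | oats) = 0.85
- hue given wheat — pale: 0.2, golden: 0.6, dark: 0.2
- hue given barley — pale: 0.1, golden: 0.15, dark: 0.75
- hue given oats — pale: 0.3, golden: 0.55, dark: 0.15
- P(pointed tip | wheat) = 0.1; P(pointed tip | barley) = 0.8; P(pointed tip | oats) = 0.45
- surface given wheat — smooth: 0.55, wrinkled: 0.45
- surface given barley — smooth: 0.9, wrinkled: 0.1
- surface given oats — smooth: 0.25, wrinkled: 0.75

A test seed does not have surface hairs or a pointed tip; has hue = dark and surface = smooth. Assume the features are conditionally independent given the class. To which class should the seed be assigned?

wheat: 0.65 × (1−0.35) × 0.2 × (1−0.1) × 0.55 = 0.0418275
barley: 0.2 × (1−0.05) × 0.75 × (1−0.8) × 0.9 = 0.02565
oats: 0.15 × (1−0.85) × 0.15 × (1−0.45) × 0.25 = 0.0004640625
Highest score → wheat.

wheat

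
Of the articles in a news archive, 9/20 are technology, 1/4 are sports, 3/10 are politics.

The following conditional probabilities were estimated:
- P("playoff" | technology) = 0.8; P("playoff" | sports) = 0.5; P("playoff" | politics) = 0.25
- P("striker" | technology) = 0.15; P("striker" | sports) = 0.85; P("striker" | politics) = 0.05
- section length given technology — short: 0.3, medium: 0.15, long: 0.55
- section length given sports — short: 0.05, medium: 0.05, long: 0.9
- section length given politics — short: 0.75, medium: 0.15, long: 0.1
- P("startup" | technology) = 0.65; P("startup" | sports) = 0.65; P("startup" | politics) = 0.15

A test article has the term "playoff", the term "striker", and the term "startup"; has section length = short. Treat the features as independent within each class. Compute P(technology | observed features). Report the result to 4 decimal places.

0.7310

technology: 0.45 × 0.8 × 0.15 × 0.3 × 0.65 = 0.01053
sports: 0.25 × 0.5 × 0.85 × 0.05 × 0.65 = 0.003453125
politics: 0.3 × 0.25 × 0.05 × 0.75 × 0.15 = 0.000421875
P(technology | x) = 0.01053 / 0.014405 ≈ 0.7310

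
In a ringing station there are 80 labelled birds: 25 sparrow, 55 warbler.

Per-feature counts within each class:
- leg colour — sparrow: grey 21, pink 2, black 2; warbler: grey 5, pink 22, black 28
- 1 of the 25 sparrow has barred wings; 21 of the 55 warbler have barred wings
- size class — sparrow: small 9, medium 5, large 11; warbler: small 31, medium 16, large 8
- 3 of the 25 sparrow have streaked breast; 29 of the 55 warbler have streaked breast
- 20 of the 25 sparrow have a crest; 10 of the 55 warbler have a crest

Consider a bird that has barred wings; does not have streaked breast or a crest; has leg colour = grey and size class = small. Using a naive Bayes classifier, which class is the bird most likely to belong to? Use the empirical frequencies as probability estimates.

warbler

sparrow: (25/80) × (21/25) × (1/25) × (9/25) × (22/25) × (5/25) = 0.00066528
warbler: (55/80) × (5/55) × (21/55) × (31/55) × (26/55) × (45/55) ≈ 0.00520231
Highest score → warbler.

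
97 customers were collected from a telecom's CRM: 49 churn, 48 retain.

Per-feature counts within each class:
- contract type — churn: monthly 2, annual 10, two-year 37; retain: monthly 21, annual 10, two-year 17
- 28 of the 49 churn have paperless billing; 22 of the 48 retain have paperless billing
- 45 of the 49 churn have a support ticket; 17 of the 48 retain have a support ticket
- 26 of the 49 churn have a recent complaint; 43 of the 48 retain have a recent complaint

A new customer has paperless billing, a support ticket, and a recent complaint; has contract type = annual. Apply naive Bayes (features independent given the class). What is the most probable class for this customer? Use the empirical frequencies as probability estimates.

churn: (49/97) × (10/49) × (28/49) × (45/49) × (26/49) ≈ 0.0287067
retain: (48/97) × (10/48) × (22/48) × (17/48) × (43/48) ≈ 0.0149915
Highest score → churn.

churn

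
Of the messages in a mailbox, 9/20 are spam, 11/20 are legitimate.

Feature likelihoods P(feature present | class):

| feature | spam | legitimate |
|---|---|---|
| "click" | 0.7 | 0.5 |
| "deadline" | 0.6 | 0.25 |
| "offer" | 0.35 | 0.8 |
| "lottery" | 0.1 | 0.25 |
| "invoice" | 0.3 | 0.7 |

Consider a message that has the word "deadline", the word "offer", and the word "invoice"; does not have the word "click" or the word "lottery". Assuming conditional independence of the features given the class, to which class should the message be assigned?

legitimate

spam: 0.45 × (1−0.7) × 0.6 × 0.35 × (1−0.1) × 0.3 = 0.0076545
legitimate: 0.55 × (1−0.5) × 0.25 × 0.8 × (1−0.25) × 0.7 = 0.028875
Highest score → legitimate.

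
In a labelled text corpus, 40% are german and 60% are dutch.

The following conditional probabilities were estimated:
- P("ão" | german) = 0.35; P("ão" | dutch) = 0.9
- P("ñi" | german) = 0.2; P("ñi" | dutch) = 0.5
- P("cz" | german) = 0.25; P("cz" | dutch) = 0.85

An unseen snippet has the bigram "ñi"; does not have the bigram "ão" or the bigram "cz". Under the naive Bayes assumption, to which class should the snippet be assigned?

german

german: 0.4 × (1−0.35) × 0.2 × (1−0.25) = 0.039
dutch: 0.6 × (1−0.9) × 0.5 × (1−0.85) = 0.0045
Highest score → german.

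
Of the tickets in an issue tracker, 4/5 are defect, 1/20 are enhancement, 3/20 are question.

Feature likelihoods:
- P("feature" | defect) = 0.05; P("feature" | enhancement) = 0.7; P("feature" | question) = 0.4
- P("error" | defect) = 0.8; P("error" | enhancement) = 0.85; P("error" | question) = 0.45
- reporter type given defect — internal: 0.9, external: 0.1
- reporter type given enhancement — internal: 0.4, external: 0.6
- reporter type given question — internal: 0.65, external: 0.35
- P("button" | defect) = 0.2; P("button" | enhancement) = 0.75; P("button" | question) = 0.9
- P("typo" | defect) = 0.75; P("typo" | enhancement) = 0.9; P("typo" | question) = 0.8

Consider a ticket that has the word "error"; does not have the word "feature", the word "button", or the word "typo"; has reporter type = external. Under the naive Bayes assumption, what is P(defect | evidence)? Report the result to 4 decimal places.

0.9624

defect: 0.8 × (1−0.05) × 0.8 × 0.1 × (1−0.2) × (1−0.75) = 0.01216
enhancement: 0.05 × (1−0.7) × 0.85 × 0.6 × (1−0.75) × (1−0.9) = 0.00019125
question: 0.15 × (1−0.4) × 0.45 × 0.35 × (1−0.9) × (1−0.8) = 0.0002835
P(defect | x) = 0.01216 / 0.01263475 ≈ 0.9624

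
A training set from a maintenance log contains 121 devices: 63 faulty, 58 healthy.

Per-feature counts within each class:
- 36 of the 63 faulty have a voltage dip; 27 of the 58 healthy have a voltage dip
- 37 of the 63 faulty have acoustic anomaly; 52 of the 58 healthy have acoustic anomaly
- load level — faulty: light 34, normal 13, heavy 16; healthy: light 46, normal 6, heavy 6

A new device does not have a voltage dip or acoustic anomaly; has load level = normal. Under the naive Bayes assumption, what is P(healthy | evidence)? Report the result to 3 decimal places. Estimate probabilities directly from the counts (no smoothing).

faulty: (63/121) × (27/63) × (26/63) × (13/63) ≈ 0.0190026
healthy: (58/121) × (31/58) × (6/58) × (6/58) ≈ 0.00274172
P(healthy | x) = 0.00274172 / 0.02174432 ≈ 0.126

0.126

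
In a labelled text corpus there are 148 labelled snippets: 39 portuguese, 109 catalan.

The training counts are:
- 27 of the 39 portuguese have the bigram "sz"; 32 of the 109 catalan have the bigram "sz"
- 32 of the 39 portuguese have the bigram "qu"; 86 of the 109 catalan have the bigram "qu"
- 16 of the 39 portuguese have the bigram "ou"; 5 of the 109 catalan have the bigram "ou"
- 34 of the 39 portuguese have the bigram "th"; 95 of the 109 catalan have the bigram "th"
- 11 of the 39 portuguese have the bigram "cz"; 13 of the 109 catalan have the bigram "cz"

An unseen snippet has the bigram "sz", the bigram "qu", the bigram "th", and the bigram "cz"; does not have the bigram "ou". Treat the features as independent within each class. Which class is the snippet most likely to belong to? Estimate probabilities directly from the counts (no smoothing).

portuguese: (39/148) × (27/39) × (32/39) × (23/39) × (34/39) × (11/39) ≈ 0.0217067
catalan: (109/148) × (32/109) × (86/109) × (104/109) × (95/109) × (13/109) ≈ 0.0169192
Highest score → portuguese.

portuguese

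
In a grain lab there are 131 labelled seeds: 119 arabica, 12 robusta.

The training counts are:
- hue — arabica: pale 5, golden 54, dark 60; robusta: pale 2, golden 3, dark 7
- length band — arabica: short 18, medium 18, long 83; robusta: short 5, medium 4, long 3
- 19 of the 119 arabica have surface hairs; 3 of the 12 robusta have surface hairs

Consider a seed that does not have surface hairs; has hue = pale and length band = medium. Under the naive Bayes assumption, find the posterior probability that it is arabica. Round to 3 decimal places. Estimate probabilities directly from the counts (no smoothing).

arabica: (119/131) × (5/119) × (18/119) × (100/119) ≈ 0.00485151
robusta: (12/131) × (2/12) × (4/12) × (9/12) ≈ 0.00381679
P(arabica | x) = 0.00485151 / 0.0086683 ≈ 0.560

0.560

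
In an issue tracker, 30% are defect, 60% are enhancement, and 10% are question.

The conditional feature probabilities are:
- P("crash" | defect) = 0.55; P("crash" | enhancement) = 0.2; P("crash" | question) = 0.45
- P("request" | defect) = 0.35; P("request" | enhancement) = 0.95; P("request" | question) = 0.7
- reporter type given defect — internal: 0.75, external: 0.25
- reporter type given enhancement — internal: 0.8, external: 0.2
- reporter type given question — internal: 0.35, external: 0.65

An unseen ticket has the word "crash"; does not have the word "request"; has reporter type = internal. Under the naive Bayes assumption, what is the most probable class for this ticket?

defect: 0.3 × 0.55 × (1−0.35) × 0.75 = 0.0804375
enhancement: 0.6 × 0.2 × (1−0.95) × 0.8 = 0.0048
question: 0.1 × 0.45 × (1−0.7) × 0.35 = 0.004725
Highest score → defect.

defect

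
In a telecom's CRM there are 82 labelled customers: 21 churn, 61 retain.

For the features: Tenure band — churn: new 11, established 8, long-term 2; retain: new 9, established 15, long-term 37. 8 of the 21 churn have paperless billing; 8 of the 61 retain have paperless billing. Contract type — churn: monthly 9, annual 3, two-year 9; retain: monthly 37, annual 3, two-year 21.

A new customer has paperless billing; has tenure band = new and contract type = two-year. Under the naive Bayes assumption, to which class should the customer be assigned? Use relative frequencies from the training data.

churn: (21/82) × (11/21) × (8/21) × (9/21) ≈ 0.0219014
retain: (61/82) × (9/61) × (8/61) × (21/61) ≈ 0.00495539
Highest score → churn.

churn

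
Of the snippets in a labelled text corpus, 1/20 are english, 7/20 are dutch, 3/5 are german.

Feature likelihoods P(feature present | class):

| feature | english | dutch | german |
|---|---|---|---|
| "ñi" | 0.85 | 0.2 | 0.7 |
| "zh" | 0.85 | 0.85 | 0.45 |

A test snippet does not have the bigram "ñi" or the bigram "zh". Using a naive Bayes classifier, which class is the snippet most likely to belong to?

english: 0.05 × (1−0.85) × (1−0.85) = 0.001125
dutch: 0.35 × (1−0.2) × (1−0.85) = 0.042
german: 0.6 × (1−0.7) × (1−0.45) = 0.099
Highest score → german.

german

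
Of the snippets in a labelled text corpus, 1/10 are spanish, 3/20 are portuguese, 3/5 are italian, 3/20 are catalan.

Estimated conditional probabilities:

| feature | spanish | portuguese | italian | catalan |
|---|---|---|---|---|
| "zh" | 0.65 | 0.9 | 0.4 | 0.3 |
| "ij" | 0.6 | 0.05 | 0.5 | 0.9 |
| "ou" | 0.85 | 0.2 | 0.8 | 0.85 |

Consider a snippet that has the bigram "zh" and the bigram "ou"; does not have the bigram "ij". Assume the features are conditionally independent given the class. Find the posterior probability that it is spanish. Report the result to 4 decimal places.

0.1498

spanish: 0.1 × 0.65 × (1−0.6) × 0.85 = 0.0221
portuguese: 0.15 × 0.9 × (1−0.05) × 0.2 = 0.02565
italian: 0.6 × 0.4 × (1−0.5) × 0.8 = 0.096
catalan: 0.15 × 0.3 × (1−0.9) × 0.85 = 0.003825
P(spanish | x) = 0.0221 / 0.147575 ≈ 0.1498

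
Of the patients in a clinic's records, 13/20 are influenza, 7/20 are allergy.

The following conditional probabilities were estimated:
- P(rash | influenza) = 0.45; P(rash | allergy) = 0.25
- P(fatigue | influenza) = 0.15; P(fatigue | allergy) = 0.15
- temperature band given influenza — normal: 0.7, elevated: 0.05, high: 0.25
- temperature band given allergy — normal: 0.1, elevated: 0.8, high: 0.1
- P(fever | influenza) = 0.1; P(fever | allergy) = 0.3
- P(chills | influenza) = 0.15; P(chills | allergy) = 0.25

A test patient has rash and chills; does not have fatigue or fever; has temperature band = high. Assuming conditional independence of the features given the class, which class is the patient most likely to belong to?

influenza

influenza: 0.65 × 0.45 × (1−0.15) × 0.25 × (1−0.1) × 0.15 = 0.00839109375
allergy: 0.35 × 0.25 × (1−0.15) × 0.1 × (1−0.3) × 0.25 = 0.0013015625
Highest score → influenza.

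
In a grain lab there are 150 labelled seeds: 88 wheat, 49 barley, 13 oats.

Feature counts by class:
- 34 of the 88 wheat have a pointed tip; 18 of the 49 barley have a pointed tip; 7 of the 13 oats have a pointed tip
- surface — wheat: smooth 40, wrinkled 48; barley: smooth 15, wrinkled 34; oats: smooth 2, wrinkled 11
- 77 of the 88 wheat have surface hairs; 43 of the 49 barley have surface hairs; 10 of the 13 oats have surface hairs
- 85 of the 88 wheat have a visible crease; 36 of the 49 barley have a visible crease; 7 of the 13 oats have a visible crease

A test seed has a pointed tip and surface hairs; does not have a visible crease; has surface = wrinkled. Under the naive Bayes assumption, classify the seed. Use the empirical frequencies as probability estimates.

wheat: (88/150) × (34/88) × (48/88) × (77/88) × (3/88) ≈ 0.00368802
barley: (49/150) × (18/49) × (34/49) × (43/49) × (13/49) ≈ 0.0193858
oats: (13/150) × (7/13) × (11/13) × (10/13) × (6/13) ≈ 0.0140191
Highest score → barley.

barley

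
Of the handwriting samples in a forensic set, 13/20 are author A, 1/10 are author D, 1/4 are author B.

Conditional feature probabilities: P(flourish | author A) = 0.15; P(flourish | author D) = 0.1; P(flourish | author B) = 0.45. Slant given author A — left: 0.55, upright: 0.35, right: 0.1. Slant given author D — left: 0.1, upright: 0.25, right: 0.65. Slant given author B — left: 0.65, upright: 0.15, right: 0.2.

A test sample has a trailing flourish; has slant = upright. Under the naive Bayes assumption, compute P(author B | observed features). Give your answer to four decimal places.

author A: 0.65 × 0.15 × 0.35 = 0.034125
author D: 0.1 × 0.1 × 0.25 = 0.0025
author B: 0.25 × 0.45 × 0.15 = 0.016875
P(author B | x) = 0.016875 / 0.0535 ≈ 0.3154

0.3154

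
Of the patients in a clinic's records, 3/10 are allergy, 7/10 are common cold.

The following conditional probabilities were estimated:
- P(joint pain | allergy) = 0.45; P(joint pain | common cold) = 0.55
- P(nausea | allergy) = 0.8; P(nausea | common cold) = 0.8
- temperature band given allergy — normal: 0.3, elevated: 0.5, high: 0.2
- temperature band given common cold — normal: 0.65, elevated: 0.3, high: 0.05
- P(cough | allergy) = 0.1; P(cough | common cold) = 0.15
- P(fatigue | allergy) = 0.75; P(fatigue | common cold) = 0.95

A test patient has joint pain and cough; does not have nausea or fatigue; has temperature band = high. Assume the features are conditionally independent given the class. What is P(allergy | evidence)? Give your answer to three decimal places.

allergy: 0.3 × 0.45 × (1−0.8) × 0.2 × 0.1 × (1−0.75) = 0.000135
common cold: 0.7 × 0.55 × (1−0.8) × 0.05 × 0.15 × (1−0.95) = 0.000028875
P(allergy | x) = 0.000135 / 0.000163875 ≈ 0.824

0.824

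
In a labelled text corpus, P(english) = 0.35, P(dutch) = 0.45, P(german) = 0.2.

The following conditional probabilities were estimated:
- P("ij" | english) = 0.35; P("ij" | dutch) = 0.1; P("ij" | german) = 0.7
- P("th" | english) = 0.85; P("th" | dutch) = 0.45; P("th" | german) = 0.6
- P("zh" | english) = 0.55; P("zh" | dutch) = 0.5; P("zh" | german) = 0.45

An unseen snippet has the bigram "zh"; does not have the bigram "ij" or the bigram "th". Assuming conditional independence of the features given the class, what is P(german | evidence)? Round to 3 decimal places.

english: 0.35 × (1−0.35) × (1−0.85) × 0.55 = 0.01876875
dutch: 0.45 × (1−0.1) × (1−0.45) × 0.5 = 0.111375
german: 0.2 × (1−0.7) × (1−0.6) × 0.45 = 0.0108
P(german | x) = 0.0108 / 0.14094375 ≈ 0.077

0.077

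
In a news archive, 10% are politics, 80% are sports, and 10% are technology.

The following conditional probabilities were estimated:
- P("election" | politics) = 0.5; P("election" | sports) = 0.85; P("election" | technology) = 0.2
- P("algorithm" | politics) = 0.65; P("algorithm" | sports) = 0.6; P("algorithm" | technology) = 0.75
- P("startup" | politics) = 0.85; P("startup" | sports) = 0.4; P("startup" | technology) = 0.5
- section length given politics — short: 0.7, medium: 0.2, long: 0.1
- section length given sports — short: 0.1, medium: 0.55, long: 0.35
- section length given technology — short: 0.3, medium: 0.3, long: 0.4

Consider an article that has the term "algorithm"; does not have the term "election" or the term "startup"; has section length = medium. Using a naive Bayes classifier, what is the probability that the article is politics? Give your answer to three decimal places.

politics: 0.1 × (1−0.5) × 0.65 × (1−0.85) × 0.2 = 0.000975
sports: 0.8 × (1−0.85) × 0.6 × (1−0.4) × 0.55 = 0.02376
technology: 0.1 × (1−0.2) × 0.75 × (1−0.5) × 0.3 = 0.009
P(politics | x) = 0.000975 / 0.033735 ≈ 0.029

0.029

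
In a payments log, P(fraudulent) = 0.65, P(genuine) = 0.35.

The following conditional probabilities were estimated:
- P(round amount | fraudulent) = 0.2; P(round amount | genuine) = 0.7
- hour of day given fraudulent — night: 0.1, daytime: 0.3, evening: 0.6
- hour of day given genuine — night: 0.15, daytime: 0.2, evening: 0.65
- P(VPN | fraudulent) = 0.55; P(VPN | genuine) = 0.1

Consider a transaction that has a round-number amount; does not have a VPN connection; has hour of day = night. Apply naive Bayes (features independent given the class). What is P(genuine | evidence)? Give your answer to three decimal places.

0.850

fraudulent: 0.65 × 0.2 × 0.1 × (1−0.55) = 0.00585
genuine: 0.35 × 0.7 × 0.15 × (1−0.1) = 0.033075
P(genuine | x) = 0.033075 / 0.038925 ≈ 0.850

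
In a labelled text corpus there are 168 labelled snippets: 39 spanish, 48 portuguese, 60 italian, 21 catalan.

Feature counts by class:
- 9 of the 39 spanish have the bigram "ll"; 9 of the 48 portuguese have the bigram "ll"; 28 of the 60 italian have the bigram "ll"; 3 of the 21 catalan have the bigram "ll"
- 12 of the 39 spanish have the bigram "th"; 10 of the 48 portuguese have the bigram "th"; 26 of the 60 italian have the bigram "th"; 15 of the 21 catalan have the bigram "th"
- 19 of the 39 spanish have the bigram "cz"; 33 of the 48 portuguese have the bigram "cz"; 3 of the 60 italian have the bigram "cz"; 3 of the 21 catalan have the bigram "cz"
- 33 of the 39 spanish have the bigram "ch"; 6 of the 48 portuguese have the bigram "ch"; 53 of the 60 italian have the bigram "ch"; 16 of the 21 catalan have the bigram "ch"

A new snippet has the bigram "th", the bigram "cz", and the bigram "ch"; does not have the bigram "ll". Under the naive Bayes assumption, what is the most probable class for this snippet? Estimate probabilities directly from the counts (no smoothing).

spanish

spanish: (39/168) × (30/39) × (12/39) × (19/39) × (33/39) ≈ 0.0226499
portuguese: (48/168) × (39/48) × (10/48) × (33/48) × (6/48) ≈ 0.0041562
italian: (60/168) × (32/60) × (26/60) × (3/60) × (53/60) ≈ 0.0036455
catalan: (21/168) × (18/21) × (15/21) × (3/21) × (16/21) ≈ 0.00832986
Highest score → spanish.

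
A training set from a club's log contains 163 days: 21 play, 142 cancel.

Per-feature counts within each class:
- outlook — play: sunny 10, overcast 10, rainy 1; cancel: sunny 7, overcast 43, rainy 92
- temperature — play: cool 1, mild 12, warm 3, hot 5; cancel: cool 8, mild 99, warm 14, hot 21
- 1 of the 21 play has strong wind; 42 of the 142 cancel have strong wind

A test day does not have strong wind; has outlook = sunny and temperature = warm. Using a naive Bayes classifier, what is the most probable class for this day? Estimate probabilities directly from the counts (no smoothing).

play

play: (21/163) × (10/21) × (3/21) × (20/21) ≈ 0.0083469
cancel: (142/163) × (7/142) × (14/142) × (100/142) ≈ 0.00298169
Highest score → play.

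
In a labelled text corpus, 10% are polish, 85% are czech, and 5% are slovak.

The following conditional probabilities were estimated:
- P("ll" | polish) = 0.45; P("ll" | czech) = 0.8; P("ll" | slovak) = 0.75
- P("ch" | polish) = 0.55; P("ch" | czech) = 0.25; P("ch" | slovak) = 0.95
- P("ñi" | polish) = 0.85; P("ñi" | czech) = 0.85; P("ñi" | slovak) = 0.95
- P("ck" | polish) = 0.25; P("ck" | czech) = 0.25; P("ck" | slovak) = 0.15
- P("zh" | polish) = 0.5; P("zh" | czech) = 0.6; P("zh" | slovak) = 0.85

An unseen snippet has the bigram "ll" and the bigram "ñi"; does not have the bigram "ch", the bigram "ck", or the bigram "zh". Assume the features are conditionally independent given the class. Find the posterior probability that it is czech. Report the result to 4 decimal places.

0.9511

polish: 0.1 × 0.45 × (1−0.55) × 0.85 × (1−0.25) × (1−0.5) = 0.0064546875
czech: 0.85 × 0.8 × (1−0.25) × 0.85 × (1−0.25) × (1−0.6) = 0.13005
slovak: 0.05 × 0.75 × (1−0.95) × 0.95 × (1−0.15) × (1−0.85) = 0.000227109375
P(czech | x) = 0.13005 / 0.136731796875 ≈ 0.9511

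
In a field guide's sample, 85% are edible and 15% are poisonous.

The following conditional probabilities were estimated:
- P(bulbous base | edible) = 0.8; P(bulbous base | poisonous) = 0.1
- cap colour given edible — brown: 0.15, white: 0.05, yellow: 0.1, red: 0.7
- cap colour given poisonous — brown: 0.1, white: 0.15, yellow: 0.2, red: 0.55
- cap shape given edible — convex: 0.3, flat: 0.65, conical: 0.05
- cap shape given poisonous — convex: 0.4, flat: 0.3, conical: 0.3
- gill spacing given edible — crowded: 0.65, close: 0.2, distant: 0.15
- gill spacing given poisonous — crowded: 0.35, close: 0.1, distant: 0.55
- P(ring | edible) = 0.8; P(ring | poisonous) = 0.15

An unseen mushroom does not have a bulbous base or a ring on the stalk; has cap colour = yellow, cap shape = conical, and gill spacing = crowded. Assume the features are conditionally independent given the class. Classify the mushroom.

poisonous

edible: 0.85 × (1−0.8) × 0.1 × 0.05 × 0.65 × (1−0.8) = 0.0001105
poisonous: 0.15 × (1−0.1) × 0.2 × 0.3 × 0.35 × (1−0.15) = 0.00240975
Highest score → poisonous.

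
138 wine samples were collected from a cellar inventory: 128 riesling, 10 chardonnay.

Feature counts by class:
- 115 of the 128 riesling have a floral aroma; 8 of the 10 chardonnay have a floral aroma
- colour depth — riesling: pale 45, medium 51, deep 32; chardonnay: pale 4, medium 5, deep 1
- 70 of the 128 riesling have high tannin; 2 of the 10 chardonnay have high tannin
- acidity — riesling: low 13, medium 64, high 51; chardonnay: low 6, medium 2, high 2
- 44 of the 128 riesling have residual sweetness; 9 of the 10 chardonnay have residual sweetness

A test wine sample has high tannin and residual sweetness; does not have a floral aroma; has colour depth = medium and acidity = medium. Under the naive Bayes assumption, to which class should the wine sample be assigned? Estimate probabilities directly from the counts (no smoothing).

riesling: (128/138) × (13/128) × (51/128) × (70/128) × (64/128) × (44/128) ≈ 0.00352797
chardonnay: (10/138) × (2/10) × (5/10) × (2/10) × (2/10) × (9/10) ≈ 0.00026087
Highest score → riesling.

riesling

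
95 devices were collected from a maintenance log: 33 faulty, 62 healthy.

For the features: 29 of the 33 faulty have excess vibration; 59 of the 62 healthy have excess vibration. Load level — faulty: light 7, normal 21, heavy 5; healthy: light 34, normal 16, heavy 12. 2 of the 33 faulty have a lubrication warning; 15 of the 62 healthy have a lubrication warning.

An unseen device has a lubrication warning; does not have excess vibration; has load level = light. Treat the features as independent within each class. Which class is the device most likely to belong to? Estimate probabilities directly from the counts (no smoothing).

healthy

faulty: (33/95) × (4/33) × (7/33) × (2/33) ≈ 0.000541298
healthy: (62/95) × (3/62) × (34/62) × (15/62) ≈ 0.00418971
Highest score → healthy.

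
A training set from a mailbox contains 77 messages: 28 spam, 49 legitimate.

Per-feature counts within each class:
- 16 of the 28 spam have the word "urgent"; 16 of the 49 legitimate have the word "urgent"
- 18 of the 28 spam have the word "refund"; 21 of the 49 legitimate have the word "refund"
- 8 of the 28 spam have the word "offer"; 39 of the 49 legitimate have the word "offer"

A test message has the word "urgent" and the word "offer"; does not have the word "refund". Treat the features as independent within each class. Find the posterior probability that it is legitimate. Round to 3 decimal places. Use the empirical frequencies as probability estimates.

0.817

spam: (28/77) × (16/28) × (10/28) × (8/28) ≈ 0.0212033
legitimate: (49/77) × (16/49) × (28/49) × (39/49) ≈ 0.0945061
P(legitimate | x) = 0.0945061 / 0.1157094 ≈ 0.817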